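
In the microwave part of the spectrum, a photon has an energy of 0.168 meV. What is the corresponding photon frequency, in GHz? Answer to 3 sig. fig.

40.6 GHz

Use h = 6.62607015 × 10^-34 J·s, 1 eV = 1.602176634 × 10^-19 J.
In SI units: E = 0.168 meV = 2.6917 × 10^-23 J.
For a photon f = E/h, so f = 4.062 × 10^10 Hz.
Converting to GHz: f = 40.62 GHz ≈ 40.6 GHz.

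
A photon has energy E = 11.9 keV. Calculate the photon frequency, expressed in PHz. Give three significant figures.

Convert to SI: E = 11.9 keV = 1.9066 × 10^-15 J.
Apply f = E/h: f = 2.877 × 10^18 Hz.
Converting to PHz: f = 2877 PHz ≈ 2880 PHz.

2880 PHz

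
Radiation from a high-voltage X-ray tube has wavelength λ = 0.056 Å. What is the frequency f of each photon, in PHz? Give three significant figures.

5.35e4 PHz

Convert to SI: λ = 0.056 Å = 5.6e-12 m.
The photon relation is f = c/λ, giving f = 5.353e19 Hz.
Converting to PHz: f = 53530 PHz ≈ 5.35e4 PHz.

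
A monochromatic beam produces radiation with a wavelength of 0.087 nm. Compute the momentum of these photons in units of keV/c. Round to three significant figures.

Take h = 6.62607015e-34 J·s, c = 2.99792458e8 m/s, 1 eV = 1.602176634e-19 J.
Convert to SI: λ = 0.087 nm = 8.7e-11 m.
The photon relation is p = h/λ, giving p = 7.616e-24 kg·m/s.
Converting to keV/c: p = 14.25 keV/c ≈ 14.3 keV/c.

14.3 keV/c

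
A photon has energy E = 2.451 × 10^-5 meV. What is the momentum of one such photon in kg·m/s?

1.31 × 10^-35 kg·m/s

In SI units: E = 2.451 × 10^-5 meV = 3.9269 × 10^-27 J.
Apply p = E/c: p = 1.310 × 10^-35 kg·m/s.
So p ≈ 1.31 × 10^-35 kg·m/s.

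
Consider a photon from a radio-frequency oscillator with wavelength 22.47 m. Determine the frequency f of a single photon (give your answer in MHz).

Apply f = c/λ: f = 1.334e7 Hz.
Converting to MHz: f = 13.34 MHz ≈ 13.3 MHz.

13.3 MHz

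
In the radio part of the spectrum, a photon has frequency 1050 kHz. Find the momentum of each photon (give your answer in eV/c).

4.34e-9 eV/c

Use h = 6.62607015e-34 J·s, c = 2.99792458e8 m/s, 1 eV = 1.602176634e-19 J.
In SI units: f = 1050 kHz = 1.050e6 Hz.
The photon relation is p = hf/c, giving p = 2.321e-36 kg·m/s.
Converting to eV/c: p = 4.342e-9 eV/c ≈ 4.34e-9 eV/c.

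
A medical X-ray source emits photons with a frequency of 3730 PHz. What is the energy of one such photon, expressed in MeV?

0.0154 MeV

Use h = 6.62607015 × 10^-34 J·s, 1 eV = 1.602176634 × 10^-19 J.
First convert: f = 3730 PHz = 3.73 × 10^18 Hz.
For a photon E = hf, so E = 2.472 × 10^-15 J.
Converting to MeV: E = 0.01543 MeV ≈ 0.0154 MeV.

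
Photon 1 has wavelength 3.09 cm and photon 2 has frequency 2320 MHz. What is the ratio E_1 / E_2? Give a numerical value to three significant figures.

E_1 = 6.429·10^-24 J (from wavelength = 3.09 cm, via E = hc/λ).
E_2 = 1.537·10^-24 J (from frequency = 2320 MHz, via E = hf).
Ratio = 6.429·10^-24 / 1.537·10^-24 = 4.18.

4.18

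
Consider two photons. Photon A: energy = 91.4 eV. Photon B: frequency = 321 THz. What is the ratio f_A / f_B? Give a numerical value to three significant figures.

f_A = 2.210e16 Hz (from energy = 91.4 eV, via f = E/h).
f_B = 3.210e14 Hz (from frequency = 321 THz, via f given directly).
Ratio = 2.210e16 / 3.210e14 = 68.8.

68.8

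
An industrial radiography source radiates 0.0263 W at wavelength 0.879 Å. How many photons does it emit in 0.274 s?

3.19e12 photons

Total energy: E_total = P·t = 0.0263 × 0.274 = 0.007206 J.
Per-photon energy: E = 2.260e-15 J.
N = E_total / E_photon = 3.19e12.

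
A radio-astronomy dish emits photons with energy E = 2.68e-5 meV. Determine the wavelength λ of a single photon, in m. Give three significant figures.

(h = 6.62607015e-34 J·s, c = 2.99792458e8 m/s, 1 eV = 1.602176634e-19 J.)
Convert to SI: E = 2.68e-5 meV = 4.2938e-27 J.
Apply λ = hc/E: λ = 46.26 m.
So λ ≈ 46.3 m.

46.3 m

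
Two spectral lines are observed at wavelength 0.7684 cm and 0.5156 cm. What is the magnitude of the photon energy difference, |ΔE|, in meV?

0.0791 meV

Using E = hc/λ: E₁ = 2.5852e-23 J, E₂ = 3.8527e-23 J.
|ΔE| = |2.5852e-23 − 3.8527e-23| = 1.27e-23 J = 0.0791 meV.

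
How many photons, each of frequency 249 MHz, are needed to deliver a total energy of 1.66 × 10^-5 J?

Per-photon energy: E = 1.650 × 10^-25 J (from frequency = 249 MHz).
N = E_total / E_photon = 1.66 × 10^-5 J / 1.650 × 10^-25 J = 1.01 × 10^20.

1.01 × 10^20 photons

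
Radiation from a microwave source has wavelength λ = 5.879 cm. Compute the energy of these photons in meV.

Use h = 6.62607015 × 10^-34 J·s, c = 2.99792458 × 10^8 m/s, 1 eV = 1.602176634 × 10^-19 J.
Convert to SI: λ = 5.879 cm = 0.05879 m.
Apply E = hc/λ: E = 3.379 × 10^-24 J.
Converting to meV: E = 0.02109 meV ≈ 0.0211 meV.

0.0211 meV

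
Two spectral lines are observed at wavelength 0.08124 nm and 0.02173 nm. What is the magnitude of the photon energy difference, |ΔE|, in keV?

Using E = hc/λ: E₁ = 2.4452 × 10^-15 J, E₂ = 9.1415 × 10^-15 J.
|ΔE| = |2.4452 × 10^-15 − 9.1415 × 10^-15| = 6.70 × 10^-15 J = 41.8 keV.

41.8 keV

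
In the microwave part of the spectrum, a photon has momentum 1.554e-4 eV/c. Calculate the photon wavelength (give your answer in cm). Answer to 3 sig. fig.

0.798 cm

Use h = 6.62607015e-34 J·s, c = 2.99792458e8 m/s, 1 eV = 1.602176634e-19 J.
In SI units: p = 1.554e-4 eV/c = 8.3050e-32 kg·m/s.
The photon relation is λ = h/p, giving λ = 0.007978 m.
Converting to cm: λ = 0.7978 cm ≈ 0.798 cm.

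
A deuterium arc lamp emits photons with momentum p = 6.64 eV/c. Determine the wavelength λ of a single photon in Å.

1870 Å

Take h = 6.62607015e-34 J·s, c = 2.99792458e8 m/s, 1 eV = 1.602176634e-19 J.
First convert: p = 6.64 eV/c = 3.5486e-27 kg·m/s.
For a photon λ = h/p, so λ = 1.867e-7 m.
Converting to Å: λ = 1867 Å ≈ 1870 Å.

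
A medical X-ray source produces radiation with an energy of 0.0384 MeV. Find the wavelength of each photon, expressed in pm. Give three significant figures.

32.3 pm

(h = 6.62607015 × 10^-34 J·s, c = 2.99792458 × 10^8 m/s, 1 eV = 1.602176634 × 10^-19 J.)
First convert: E = 0.0384 MeV = 6.1524 × 10^-15 J.
Since λ = hc/E for a photon, λ = 3.229 × 10^-11 m.
Converting to pm: λ = 32.29 pm ≈ 32.3 pm.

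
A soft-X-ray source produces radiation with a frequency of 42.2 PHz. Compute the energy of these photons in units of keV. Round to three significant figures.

Take h = 6.62607015 × 10^-34 J·s, 1 eV = 1.602176634 × 10^-19 J.
First convert: f = 42.2 PHz = 4.22 × 10^16 Hz.
Apply E = hf: E = 2.796 × 10^-17 J.
Converting to keV: E = 0.1745 keV ≈ 0.175 keV.

0.175 keV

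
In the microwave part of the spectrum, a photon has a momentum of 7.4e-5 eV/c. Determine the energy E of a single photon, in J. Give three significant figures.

1.19e-23 J

Take c = 2.99792458e8 m/s, 1 eV = 1.602176634e-19 J.
Convert to SI: p = 7.4e-5 eV/c = 3.9548e-32 kg·m/s.
Since E = pc for a photon, E = 1.186e-23 J.
So E ≈ 1.19e-23 J.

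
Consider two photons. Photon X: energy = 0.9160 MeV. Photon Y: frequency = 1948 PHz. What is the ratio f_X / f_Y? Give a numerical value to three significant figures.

f_X = 2.215 × 10^20 Hz (from energy = 0.9160 MeV, via f = E/h).
f_Y = 1.948 × 10^18 Hz (from frequency = 1948 PHz, via f given directly).
Ratio = 2.215 × 10^20 / 1.948 × 10^18 = 114.

114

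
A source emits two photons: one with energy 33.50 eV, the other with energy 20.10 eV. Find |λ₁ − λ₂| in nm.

24.7 nm

Using λ = hc/E: λ₁ = 3.7010 × 10^-8 m, λ₂ = 6.1684 × 10^-8 m.
|Δλ| = |3.7010 × 10^-8 − 6.1684 × 10^-8| = 2.47 × 10^-8 m = 24.7 nm.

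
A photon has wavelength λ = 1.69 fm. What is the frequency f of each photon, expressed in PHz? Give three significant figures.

1.77 × 10^8 PHz

Use c = 2.99792458 × 10^8 m/s.
First convert: λ = 1.69 fm = 1.69 × 10^-15 m.
Since f = c/λ for a photon, f = 1.774 × 10^23 Hz.
Converting to PHz: f = 1.774 × 10^8 PHz ≈ 1.77 × 10^8 PHz.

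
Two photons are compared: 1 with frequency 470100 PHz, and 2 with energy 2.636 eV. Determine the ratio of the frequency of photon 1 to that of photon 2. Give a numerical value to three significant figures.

7.38·10^5

f_1 = 4.701·10^20 Hz (from frequency = 470100 PHz, via f given directly).
f_2 = 6.374·10^14 Hz (from energy = 2.636 eV, via f = E/h).
Ratio = 4.701·10^20 / 6.374·10^14 = 7.38·10^5.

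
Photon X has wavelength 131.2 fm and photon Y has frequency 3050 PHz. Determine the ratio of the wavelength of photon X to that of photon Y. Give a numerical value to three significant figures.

1.33 × 10^-3

λ_X = 1.312 × 10^-13 m (from wavelength = 131.2 fm, via λ given directly).
λ_Y = 9.829 × 10^-11 m (from frequency = 3050 PHz, via λ = c/f).
Ratio = 1.312 × 10^-13 / 9.829 × 10^-11 = 1.33 × 10^-3.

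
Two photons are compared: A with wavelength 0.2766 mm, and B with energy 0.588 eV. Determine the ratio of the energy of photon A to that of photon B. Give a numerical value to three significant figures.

7.62 × 10^-3

E_A = 7.182 × 10^-22 J (from wavelength = 0.2766 mm, via E = hc/λ).
E_B = 9.421 × 10^-20 J (from energy = 0.588 eV, via E given directly).
Ratio = 7.182 × 10^-22 / 9.421 × 10^-20 = 7.62 × 10^-3.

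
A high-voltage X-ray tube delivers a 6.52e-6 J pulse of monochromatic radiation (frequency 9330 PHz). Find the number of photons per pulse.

1.05e9 photons

Per-photon energy: E = 6.182e-15 J (from frequency = 9330 PHz).
N = E_total / E_photon = 6.52e-6 J / 6.182e-15 J = 1.05e9.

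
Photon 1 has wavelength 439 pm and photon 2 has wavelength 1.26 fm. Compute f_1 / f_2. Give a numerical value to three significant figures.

2.87e-6

f_1 = 6.829e17 Hz (from wavelength = 439 pm, via f = c/λ).
f_2 = 2.379e23 Hz (from wavelength = 1.26 fm, via f = c/λ).
Ratio = 6.829e17 / 2.379e23 = 2.87e-6.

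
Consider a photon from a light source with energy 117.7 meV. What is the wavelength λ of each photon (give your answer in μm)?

Take h = 6.62607015 × 10^-34 J·s, c = 2.99792458 × 10^8 m/s, 1 eV = 1.602176634 × 10^-19 J.
First convert: E = 117.7 meV = 1.8858 × 10^-20 J.
Since λ = hc/E for a photon, λ = 1.053 × 10^-5 m.
Converting to μm: λ = 10.53 μm ≈ 10.5 μm.

10.5 μm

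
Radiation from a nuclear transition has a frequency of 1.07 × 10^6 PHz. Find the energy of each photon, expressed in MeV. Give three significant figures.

4.43 MeV

(h = 6.62607015 × 10^-34 J·s, 1 eV = 1.602176634 × 10^-19 J.)
First convert: f = 1.07 × 10^6 PHz = 1.07 × 10^21 Hz.
Apply E = hf: E = 7.090 × 10^-13 J.
Converting to MeV: E = 4.425 MeV ≈ 4.43 MeV.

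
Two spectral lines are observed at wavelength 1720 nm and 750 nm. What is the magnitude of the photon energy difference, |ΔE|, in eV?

0.932 eV

Using E = hc/λ: E₁ = 1.155 × 10^-19 J, E₂ = 2.649 × 10^-19 J.
|ΔE| = |1.155 × 10^-19 − 2.649 × 10^-19| = 1.49 × 10^-19 J = 0.932 eV.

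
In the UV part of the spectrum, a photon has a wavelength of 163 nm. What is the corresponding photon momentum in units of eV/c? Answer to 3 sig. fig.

7.61 eV/c

Use h = 6.62607015 × 10^-34 J·s, c = 2.99792458 × 10^8 m/s, 1 eV = 1.602176634 × 10^-19 J.
In SI units: λ = 163 nm = 1.63 × 10^-7 m.
Since p = h/λ for a photon, p = 4.065 × 10^-27 kg·m/s.
Converting to eV/c: p = 7.606 eV/c ≈ 7.61 eV/c.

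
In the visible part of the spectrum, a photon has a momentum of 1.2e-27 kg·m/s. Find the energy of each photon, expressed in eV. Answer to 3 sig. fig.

For a photon E = pc, so E = 3.598e-19 J.
Converting to eV: E = 2.245 eV ≈ 2.25 eV.

2.25 eV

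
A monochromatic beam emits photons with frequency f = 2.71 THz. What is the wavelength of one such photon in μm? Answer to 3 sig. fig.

Take c = 2.99792458 × 10^8 m/s.
Convert to SI: f = 2.71 THz = 2.71 × 10^12 Hz.
Apply λ = c/f: λ = 1.106 × 10^-4 m.
Converting to μm: λ = 110.6 μm ≈ 111 μm.

111 μm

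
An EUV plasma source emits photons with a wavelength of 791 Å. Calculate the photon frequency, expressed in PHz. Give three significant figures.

3.79 PHz

Use c = 2.99792458·10^8 m/s.
First convert: λ = 791 Å = 7.91·10^-8 m.
Apply f = c/λ: f = 3.790·10^15 Hz.
Converting to PHz: f = 3.790 PHz ≈ 3.79 PHz.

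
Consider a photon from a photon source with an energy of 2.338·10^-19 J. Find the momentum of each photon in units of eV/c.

Apply p = E/c: p = 7.799·10^-28 kg·m/s.
Converting to eV/c: p = 1.459 eV/c ≈ 1.46 eV/c.

1.46 eV/c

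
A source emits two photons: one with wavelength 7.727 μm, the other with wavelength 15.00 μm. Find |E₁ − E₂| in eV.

0.0778 eV

Using E = hc/λ: E₁ = 2.5708e-20 J, E₂ = 1.3243e-20 J.
|ΔE| = |2.5708e-20 − 1.3243e-20| = 1.25e-20 J = 0.0778 eV.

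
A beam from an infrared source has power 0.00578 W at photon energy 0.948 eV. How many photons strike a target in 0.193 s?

Total energy: E_total = P·t = 0.00578 × 0.193 = 0.001116 J.
Per-photon energy: E = 1.519e-19 J.
N = E_total / E_photon = 7.34e15.

7.34e15 photons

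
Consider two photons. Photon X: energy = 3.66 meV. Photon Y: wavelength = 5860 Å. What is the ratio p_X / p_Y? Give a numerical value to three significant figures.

p_X = 1.956 × 10^-30 kg·m/s (from energy = 3.66 meV, via p = E/c).
p_Y = 1.131 × 10^-27 kg·m/s (from wavelength = 5860 Å, via p = h/λ).
Ratio = 1.956 × 10^-30 / 1.131 × 10^-27 = 1.73 × 10^-3.

1.73 × 10^-3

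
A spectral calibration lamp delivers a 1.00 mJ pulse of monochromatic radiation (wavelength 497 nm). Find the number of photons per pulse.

Per-photon energy: E = 3.997e-19 J (from wavelength = 497 nm).
N = E_total / E_photon = 0.00100 J / 3.997e-19 J = 2.50e15.

2.50e15 photons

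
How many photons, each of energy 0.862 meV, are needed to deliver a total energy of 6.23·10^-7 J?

Per-photon energy: E = 1.381·10^-22 J (from energy = 0.862 meV).
N = E_total / E_photon = 6.23·10^-7 J / 1.381·10^-22 J = 4.51·10^15.

4.51·10^15 photons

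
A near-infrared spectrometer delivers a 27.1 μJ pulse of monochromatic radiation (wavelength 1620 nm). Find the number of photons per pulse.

Per-photon energy: E = 1.226·10^-19 J (from wavelength = 1620 nm).
N = E_total / E_photon = 2.71·10^-5 J / 1.226·10^-19 J = 2.21·10^14.

2.21·10^14 photons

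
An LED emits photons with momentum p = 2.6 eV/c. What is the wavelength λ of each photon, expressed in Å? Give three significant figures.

First convert: p = 2.6 eV/c = 1.3895e-27 kg·m/s.
Apply λ = h/p: λ = 4.769e-7 m.
Converting to Å: λ = 4769 Å ≈ 4770 Å.

4770 Å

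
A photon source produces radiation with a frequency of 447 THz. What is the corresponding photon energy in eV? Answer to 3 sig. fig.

1.85 eV

In SI units: f = 447 THz = 4.47e14 Hz.
Apply E = hf: E = 2.962e-19 J.
Converting to eV: E = 1.849 eV ≈ 1.85 eV.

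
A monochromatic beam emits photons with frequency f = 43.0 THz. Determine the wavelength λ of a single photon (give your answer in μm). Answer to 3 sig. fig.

In SI units: f = 43.0 THz = 4.30e13 Hz.
For a photon λ = c/f, so λ = 6.972e-6 m.
Converting to μm: λ = 6.972 μm ≈ 6.97 μm.

6.97 μm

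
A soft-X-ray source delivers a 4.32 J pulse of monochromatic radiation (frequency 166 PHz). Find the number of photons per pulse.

3.93e16 photons

Per-photon energy: E = 1.100e-16 J (from frequency = 166 PHz).
N = E_total / E_photon = 4.32 J / 1.100e-16 J = 3.93e16.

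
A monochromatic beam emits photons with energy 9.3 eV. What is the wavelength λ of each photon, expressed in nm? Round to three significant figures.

Convert to SI: E = 9.3 eV = 1.4900e-18 J.
Since λ = hc/E for a photon, λ = 1.333e-7 m.
Converting to nm: λ = 133.3 nm ≈ 133 nm.

133 nm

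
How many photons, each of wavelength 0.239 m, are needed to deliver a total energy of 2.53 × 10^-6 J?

3.04 × 10^18 photons

Per-photon energy: E = 8.311 × 10^-25 J (from wavelength = 0.239 m).
N = E_total / E_photon = 2.53 × 10^-6 J / 8.311 × 10^-25 J = 3.04 × 10^18.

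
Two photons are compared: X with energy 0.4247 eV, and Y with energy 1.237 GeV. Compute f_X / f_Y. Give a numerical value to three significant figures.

f_X = 1.027 × 10^14 Hz (from energy = 0.4247 eV, via f = E/h).
f_Y = 2.991 × 10^23 Hz (from energy = 1.237 GeV, via f = E/h).
Ratio = 1.027 × 10^14 / 2.991 × 10^23 = 3.43 × 10^-10.

3.43 × 10^-10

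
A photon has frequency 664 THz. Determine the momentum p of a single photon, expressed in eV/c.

(h = 6.62607015 × 10^-34 J·s, c = 2.99792458 × 10^8 m/s, 1 eV = 1.602176634 × 10^-19 J.)
Convert to SI: f = 664 THz = 6.64 × 10^14 Hz.
Since p = hf/c for a photon, p = 1.468 × 10^-27 kg·m/s.
Converting to eV/c: p = 2.746 eV/c ≈ 2.75 eV/c.

2.75 eV/c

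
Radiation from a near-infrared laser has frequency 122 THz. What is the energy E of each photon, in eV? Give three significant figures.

0.505 eV

Convert to SI: f = 122 THz = 1.22e14 Hz.
For a photon E = hf, so E = 8.084e-20 J.
Converting to eV: E = 0.5046 eV ≈ 0.505 eV.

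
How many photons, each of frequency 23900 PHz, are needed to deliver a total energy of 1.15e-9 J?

Per-photon energy: E = 1.584e-14 J (from frequency = 23900 PHz).
N = E_total / E_photon = 1.15e-9 J / 1.584e-14 J = 72600.

7.26e4 photons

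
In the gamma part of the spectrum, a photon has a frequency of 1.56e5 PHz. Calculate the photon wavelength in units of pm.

(c = 2.99792458e8 m/s.)
In SI units: f = 1.56e5 PHz = 1.56e20 Hz.
For a photon λ = c/f, so λ = 1.922e-12 m.
Converting to pm: λ = 1.922 pm ≈ 1.92 pm.

1.92 pm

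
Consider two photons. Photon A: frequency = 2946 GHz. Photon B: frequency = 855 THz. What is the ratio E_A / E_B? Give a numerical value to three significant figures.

E_A = 1.952·10^-21 J (from frequency = 2946 GHz, via E = hf).
E_B = 5.665·10^-19 J (from frequency = 855 THz, via E = hf).
Ratio = 1.952·10^-21 / 5.665·10^-19 = 3.45·10^-3.

3.45·10^-3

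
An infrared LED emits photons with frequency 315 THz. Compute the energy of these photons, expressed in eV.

1.30 eV

In SI units: f = 315 THz = 3.15e14 Hz.
The photon relation is E = hf, giving E = 2.087e-19 J.
Converting to eV: E = 1.303 eV ≈ 1.30 eV.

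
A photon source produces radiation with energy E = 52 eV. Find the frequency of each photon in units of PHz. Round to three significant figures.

Use h = 6.62607015·10^-34 J·s, 1 eV = 1.602176634·10^-19 J.
First convert: E = 52 eV = 8.3313·10^-18 J.
Since f = E/h for a photon, f = 1.257·10^16 Hz.
Converting to PHz: f = 12.57 PHz ≈ 12.6 PHz.

12.6 PHz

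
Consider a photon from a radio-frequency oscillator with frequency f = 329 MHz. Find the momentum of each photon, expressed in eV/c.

Convert to SI: f = 329 MHz = 3.29 × 10^8 Hz.
Apply p = hf/c: p = 7.272 × 10^-34 kg·m/s.
Converting to eV/c: p = 1.361 × 10^-6 eV/c ≈ 1.36 × 10^-6 eV/c.

1.36 × 10^-6 eV/c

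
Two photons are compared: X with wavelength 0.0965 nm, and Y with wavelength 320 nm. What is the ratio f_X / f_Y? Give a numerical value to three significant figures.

f_X = 3.107e18 Hz (from wavelength = 0.0965 nm, via f = c/λ).
f_Y = 9.369e14 Hz (from wavelength = 320 nm, via f = c/λ).
Ratio = 3.107e18 / 9.369e14 = 3320.

3320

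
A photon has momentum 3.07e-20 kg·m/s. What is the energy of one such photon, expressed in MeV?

Since E = pc for a photon, E = 9.204e-12 J.
Converting to MeV: E = 57.44 MeV ≈ 57.4 MeV.

57.4 MeV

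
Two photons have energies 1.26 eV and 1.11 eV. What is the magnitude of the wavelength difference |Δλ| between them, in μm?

Using λ = hc/E: λ₁ = 9.840e-7 m, λ₂ = 1.117e-6 m.
|Δλ| = |9.840e-7 − 1.117e-6| = 1.33e-7 m = 0.133 μm.

0.133 μm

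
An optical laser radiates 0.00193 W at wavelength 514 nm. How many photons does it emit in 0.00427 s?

Total energy: E_total = P·t = 0.00193 × 0.00427 = 8.241e-6 J.
Per-photon energy: E = 3.865e-19 J.
N = E_total / E_photon = 2.13e13.

2.13e13 photons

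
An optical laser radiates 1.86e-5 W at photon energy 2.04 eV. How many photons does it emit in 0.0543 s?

3.09e12 photons

Total energy: E_total = P·t = 1.86e-5 × 0.0543 = 1.010e-6 J.
Per-photon energy: E = 3.268e-19 J.
N = E_total / E_photon = 3.09e12.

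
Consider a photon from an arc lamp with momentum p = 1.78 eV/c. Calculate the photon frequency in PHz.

0.430 PHz

Take h = 6.62607015·10^-34 J·s, c = 2.99792458·10^8 m/s, 1 eV = 1.602176634·10^-19 J.
First convert: p = 1.78 eV/c = 9.5128·10^-28 kg·m/s.
For a photon f = pc/h, so f = 4.304·10^14 Hz.
Converting to PHz: f = 0.4304 PHz ≈ 0.430 PHz.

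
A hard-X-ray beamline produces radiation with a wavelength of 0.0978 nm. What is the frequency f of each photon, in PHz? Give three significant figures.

3070 PHz

Use c = 2.99792458e8 m/s.
First convert: λ = 0.0978 nm = 9.78e-11 m.
Apply f = c/λ: f = 3.065e18 Hz.
Converting to PHz: f = 3065 PHz ≈ 3070 PHz.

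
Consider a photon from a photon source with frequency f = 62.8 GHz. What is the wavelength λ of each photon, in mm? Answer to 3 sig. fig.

(c = 2.99792458e8 m/s.)
Convert to SI: f = 62.8 GHz = 6.28e10 Hz.
For a photon λ = c/f, so λ = 0.004774 m.
Converting to mm: λ = 4.774 mm ≈ 4.77 mm.

4.77 mm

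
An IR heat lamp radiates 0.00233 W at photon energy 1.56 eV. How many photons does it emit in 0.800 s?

Total energy: E_total = P·t = 0.00233 × 0.800 = 0.001864 J.
Per-photon energy: E = 2.499 × 10^-19 J.
N = E_total / E_photon = 7.46 × 10^15.

7.46 × 10^15 photons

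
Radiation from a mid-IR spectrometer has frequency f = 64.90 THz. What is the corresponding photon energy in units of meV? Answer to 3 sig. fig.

First convert: f = 64.90 THz = 6.490 × 10^13 Hz.
The photon relation is E = hf, giving E = 4.300 × 10^-20 J.
Converting to meV: E = 268.4 meV ≈ 268 meV.

268 meV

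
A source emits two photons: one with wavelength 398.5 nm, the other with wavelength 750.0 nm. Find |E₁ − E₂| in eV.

Using E = hc/λ: E₁ = 4.9848 × 10^-19 J, E₂ = 2.6486 × 10^-19 J.
|ΔE| = |4.9848 × 10^-19 − 2.6486 × 10^-19| = 2.34 × 10^-19 J = 1.46 eV.

1.46 eV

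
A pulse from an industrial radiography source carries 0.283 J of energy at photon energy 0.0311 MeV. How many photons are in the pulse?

Per-photon energy: E = 4.983e-15 J (from energy = 0.0311 MeV).
N = E_total / E_photon = 0.283 J / 4.983e-15 J = 5.68e13.

5.68e13 photons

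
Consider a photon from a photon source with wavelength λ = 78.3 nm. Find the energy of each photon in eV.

15.8 eV

Convert to SI: λ = 78.3 nm = 7.83 × 10^-8 m.
The photon relation is E = hc/λ, giving E = 2.537 × 10^-18 J.
Converting to eV: E = 15.83 eV ≈ 15.8 eV.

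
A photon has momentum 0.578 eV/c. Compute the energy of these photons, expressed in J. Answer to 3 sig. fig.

9.26·10^-20 J

Use c = 2.99792458·10^8 m/s, 1 eV = 1.602176634·10^-19 J.
First convert: p = 0.578 eV/c = 3.0890·10^-28 kg·m/s.
The photon relation is E = pc, giving E = 9.261·10^-20 J.
So E ≈ 9.26·10^-20 J.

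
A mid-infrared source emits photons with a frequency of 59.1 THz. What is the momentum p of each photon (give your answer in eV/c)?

0.244 eV/c

Take h = 6.62607015e-34 J·s, c = 2.99792458e8 m/s, 1 eV = 1.602176634e-19 J.
First convert: f = 59.1 THz = 5.91e13 Hz.
Since p = hf/c for a photon, p = 1.306e-28 kg·m/s.
Converting to eV/c: p = 0.2444 eV/c ≈ 0.244 eV/c.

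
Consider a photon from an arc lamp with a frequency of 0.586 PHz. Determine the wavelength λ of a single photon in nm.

First convert: f = 0.586 PHz = 5.86·10^14 Hz.
The photon relation is λ = c/f, giving λ = 5.116·10^-7 m.
Converting to nm: λ = 511.6 nm ≈ 512 nm.

512 nm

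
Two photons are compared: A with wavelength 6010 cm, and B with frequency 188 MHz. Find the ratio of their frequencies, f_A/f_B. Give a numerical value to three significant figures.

f_A = 4.988·10^6 Hz (from wavelength = 6010 cm, via f = c/λ).
f_B = 1.880·10^8 Hz (from frequency = 188 MHz, via f given directly).
Ratio = 4.988·10^6 / 1.880·10^8 = 0.0265.

0.0265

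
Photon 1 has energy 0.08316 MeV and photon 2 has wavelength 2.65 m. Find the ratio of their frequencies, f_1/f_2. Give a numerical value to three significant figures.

1.78 × 10^11

f_1 = 2.011 × 10^19 Hz (from energy = 0.08316 MeV, via f = E/h).
f_2 = 1.131 × 10^8 Hz (from wavelength = 2.65 m, via f = c/λ).
Ratio = 2.011 × 10^19 / 1.131 × 10^8 = 1.78 × 10^11.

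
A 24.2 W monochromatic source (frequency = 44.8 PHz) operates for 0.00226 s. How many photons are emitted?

1.84 × 10^15 photons

Total energy: E_total = P·t = 24.2 × 0.00226 = 0.05469 J.
Per-photon energy: E = 2.968 × 10^-17 J.
N = E_total / E_photon = 1.84 × 10^15.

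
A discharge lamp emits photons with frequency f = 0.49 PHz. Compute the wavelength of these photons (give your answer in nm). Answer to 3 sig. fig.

612 nm

(c = 2.99792458 × 10^8 m/s.)
First convert: f = 0.49 PHz = 4.9 × 10^14 Hz.
Apply λ = c/f: λ = 6.118 × 10^-7 m.
Converting to nm: λ = 611.8 nm ≈ 612 nm.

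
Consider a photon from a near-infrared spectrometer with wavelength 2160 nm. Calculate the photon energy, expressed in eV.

0.574 eV

Convert to SI: λ = 2160 nm = 2.16e-6 m.
Apply E = hc/λ: E = 9.197e-20 J.
Converting to eV: E = 0.5740 eV ≈ 0.574 eV.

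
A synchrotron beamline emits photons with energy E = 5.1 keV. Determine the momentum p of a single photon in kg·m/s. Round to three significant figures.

2.73 × 10^-24 kg·m/s

Use c = 2.99792458 × 10^8 m/s, 1 eV = 1.602176634 × 10^-19 J.
Convert to SI: E = 5.1 keV = 8.1711 × 10^-16 J.
For a photon p = E/c, so p = 2.726 × 10^-24 kg·m/s.
So p ≈ 2.73 × 10^-24 kg·m/s.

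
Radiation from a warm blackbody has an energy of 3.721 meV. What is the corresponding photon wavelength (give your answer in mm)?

0.333 mm

Take h = 6.62607015·10^-34 J·s, c = 2.99792458·10^8 m/s, 1 eV = 1.602176634·10^-19 J.
In SI units: E = 3.721 meV = 5.9617·10^-22 J.
The photon relation is λ = hc/E, giving λ = 3.332·10^-4 m.
Converting to mm: λ = 0.3332 mm ≈ 0.333 mm.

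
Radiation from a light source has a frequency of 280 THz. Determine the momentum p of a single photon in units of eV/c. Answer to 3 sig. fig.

1.16 eV/c

In SI units: f = 280 THz = 2.8e14 Hz.
The photon relation is p = hf/c, giving p = 6.189e-28 kg·m/s.
Converting to eV/c: p = 1.158 eV/c ≈ 1.16 eV/c.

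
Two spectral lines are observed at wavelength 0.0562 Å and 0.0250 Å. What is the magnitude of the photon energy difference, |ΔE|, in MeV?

0.275 MeV

Using E = hc/λ: E₁ = 3.535e-14 J, E₂ = 7.946e-14 J.
|ΔE| = |3.535e-14 − 7.946e-14| = 4.41e-14 J = 0.275 MeV.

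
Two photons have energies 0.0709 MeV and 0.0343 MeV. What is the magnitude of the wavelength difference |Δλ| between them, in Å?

Using λ = hc/E: λ₁ = 1.749e-11 m, λ₂ = 3.615e-11 m.
|Δλ| = |1.749e-11 − 3.615e-11| = 1.87e-11 m = 0.187 Å.

0.187 Å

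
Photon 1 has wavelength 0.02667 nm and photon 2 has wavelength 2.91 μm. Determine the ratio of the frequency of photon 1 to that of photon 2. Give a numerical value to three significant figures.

1.09 × 10^5

f_1 = 1.124 × 10^19 Hz (from wavelength = 0.02667 nm, via f = c/λ).
f_2 = 1.030 × 10^14 Hz (from wavelength = 2.91 μm, via f = c/λ).
Ratio = 1.124 × 10^19 / 1.030 × 10^14 = 1.09 × 10^5.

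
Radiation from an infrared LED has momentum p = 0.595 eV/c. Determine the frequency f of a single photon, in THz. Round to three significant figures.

144 THz

Convert to SI: p = 0.595 eV/c = 3.1799e-28 kg·m/s.
The photon relation is f = pc/h, giving f = 1.439e14 Hz.
Converting to THz: f = 143.9 THz ≈ 144 THz.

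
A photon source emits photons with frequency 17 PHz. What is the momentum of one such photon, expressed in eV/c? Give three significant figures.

Use h = 6.62607015e-34 J·s, c = 2.99792458e8 m/s, 1 eV = 1.602176634e-19 J.
In SI units: f = 17 PHz = 1.7e16 Hz.
The photon relation is p = hf/c, giving p = 3.757e-26 kg·m/s.
Converting to eV/c: p = 70.31 eV/c ≈ 70.3 eV/c.

70.3 eV/c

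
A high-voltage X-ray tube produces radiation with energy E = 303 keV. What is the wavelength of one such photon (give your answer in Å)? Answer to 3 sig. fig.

First convert: E = 303 keV = 4.8546 × 10^-14 J.
For a photon λ = hc/E, so λ = 4.092 × 10^-12 m.
Converting to Å: λ = 0.04092 Å ≈ 0.0409 Å.

0.0409 Å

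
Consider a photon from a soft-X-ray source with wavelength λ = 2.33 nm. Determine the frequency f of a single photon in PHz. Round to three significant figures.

Take c = 2.99792458e8 m/s.
Convert to SI: λ = 2.33 nm = 2.33e-9 m.
For a photon f = c/λ, so f = 1.287e17 Hz.
Converting to PHz: f = 128.7 PHz ≈ 129 PHz.

129 PHz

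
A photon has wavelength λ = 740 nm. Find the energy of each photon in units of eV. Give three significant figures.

Use h = 6.62607015·10^-34 J·s, c = 2.99792458·10^8 m/s, 1 eV = 1.602176634·10^-19 J.
Convert to SI: λ = 740 nm = 7.4·10^-7 m.
The photon relation is E = hc/λ, giving E = 2.684·10^-19 J.
Converting to eV: E = 1.675 eV ≈ 1.68 eV.

1.68 eV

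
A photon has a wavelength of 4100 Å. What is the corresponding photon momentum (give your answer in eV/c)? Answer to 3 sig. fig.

Use h = 6.62607015 × 10^-34 J·s, c = 2.99792458 × 10^8 m/s, 1 eV = 1.602176634 × 10^-19 J.
In SI units: λ = 4100 Å = 4.1 × 10^-7 m.
The photon relation is p = h/λ, giving p = 1.616 × 10^-27 kg·m/s.
Converting to eV/c: p = 3.024 eV/c ≈ 3.02 eV/c.

3.02 eV/c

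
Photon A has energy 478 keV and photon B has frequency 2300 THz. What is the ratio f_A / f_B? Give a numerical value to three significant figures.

f_A = 1.156 × 10^20 Hz (from energy = 478 keV, via f = E/h).
f_B = 2.300 × 10^15 Hz (from frequency = 2300 THz, via f given directly).
Ratio = 1.156 × 10^20 / 2.300 × 10^15 = 5.03 × 10^4.

5.03 × 10^4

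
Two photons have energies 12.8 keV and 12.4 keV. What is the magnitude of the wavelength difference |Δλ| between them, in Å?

0.0312 Å

Using λ = hc/E: λ₁ = 9.686 × 10^-11 m, λ₂ = 9.999 × 10^-11 m.
|Δλ| = |9.686 × 10^-11 − 9.999 × 10^-11| = 3.12 × 10^-12 m = 0.0312 Å.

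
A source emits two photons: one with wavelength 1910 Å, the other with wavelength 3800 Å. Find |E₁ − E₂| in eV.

Using E = hc/λ: E₁ = 1.040e-18 J, E₂ = 5.227e-19 J.
|ΔE| = |1.040e-18 − 5.227e-19| = 5.17e-19 J = 3.23 eV.

3.23 eV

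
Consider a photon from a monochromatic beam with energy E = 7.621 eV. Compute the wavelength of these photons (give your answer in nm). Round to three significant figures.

In SI units: E = 7.621 eV = 1.2210e-18 J.
For a photon λ = hc/E, so λ = 1.627e-7 m.
Converting to nm: λ = 162.7 nm ≈ 163 nm.

163 nm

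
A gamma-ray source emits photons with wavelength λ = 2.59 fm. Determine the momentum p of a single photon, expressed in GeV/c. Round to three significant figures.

0.479 GeV/c

(h = 6.62607015e-34 J·s, c = 2.99792458e8 m/s, 1 eV = 1.602176634e-19 J.)
In SI units: λ = 2.59 fm = 2.59e-15 m.
For a photon p = h/λ, so p = 2.558e-19 kg·m/s.
Converting to GeV/c: p = 0.4787 GeV/c ≈ 0.479 GeV/c.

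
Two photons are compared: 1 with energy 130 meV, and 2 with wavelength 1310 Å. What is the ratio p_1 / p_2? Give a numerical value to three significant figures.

p_1 = 6.948e-29 kg·m/s (from energy = 130 meV, via p = E/c).
p_2 = 5.058e-27 kg·m/s (from wavelength = 1310 Å, via p = h/λ).
Ratio = 6.948e-29 / 5.058e-27 = 0.0137.

0.0137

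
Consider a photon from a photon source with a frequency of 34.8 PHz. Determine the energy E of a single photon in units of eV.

144 eV

First convert: f = 34.8 PHz = 3.48e16 Hz.
Apply E = hf: E = 2.306e-17 J.
Converting to eV: E = 143.9 eV ≈ 144 eV.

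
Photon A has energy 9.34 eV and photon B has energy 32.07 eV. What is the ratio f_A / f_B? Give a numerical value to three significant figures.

0.291

f_A = 2.258 × 10^15 Hz (from energy = 9.34 eV, via f = E/h).
f_B = 7.754 × 10^15 Hz (from energy = 32.07 eV, via f = E/h).
Ratio = 2.258 × 10^15 / 7.754 × 10^15 = 0.291.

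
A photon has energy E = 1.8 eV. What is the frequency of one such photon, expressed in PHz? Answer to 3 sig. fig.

Take h = 6.62607015e-34 J·s, 1 eV = 1.602176634e-19 J.
Convert to SI: E = 1.8 eV = 2.8839e-19 J.
Since f = E/h for a photon, f = 4.352e14 Hz.
Converting to PHz: f = 0.4352 PHz ≈ 0.435 PHz.

0.435 PHz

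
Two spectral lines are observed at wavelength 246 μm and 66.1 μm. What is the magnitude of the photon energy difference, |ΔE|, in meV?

Using E = hc/λ: E₁ = 8.075e-22 J, E₂ = 3.005e-21 J.
|ΔE| = |8.075e-22 − 3.005e-21| = 2.20e-21 J = 13.7 meV.

13.7 meV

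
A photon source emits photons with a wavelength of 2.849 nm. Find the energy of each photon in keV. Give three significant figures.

0.435 keV

First convert: λ = 2.849 nm = 2.849e-9 m.
Since E = hc/λ for a photon, E = 6.972e-17 J.
Converting to keV: E = 0.4352 keV ≈ 0.435 keV.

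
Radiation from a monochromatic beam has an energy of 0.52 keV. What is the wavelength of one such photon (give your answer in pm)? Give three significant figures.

2380 pm

First convert: E = 0.52 keV = 8.3313e-17 J.
Since λ = hc/E for a photon, λ = 2.384e-9 m.
Converting to pm: λ = 2384 pm ≈ 2380 pm.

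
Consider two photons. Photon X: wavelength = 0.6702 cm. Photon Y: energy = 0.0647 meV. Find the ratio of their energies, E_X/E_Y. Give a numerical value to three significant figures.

E_X = 2.964 × 10^-23 J (from wavelength = 0.6702 cm, via E = hc/λ).
E_Y = 1.037 × 10^-23 J (from energy = 0.0647 meV, via E given directly).
Ratio = 2.964 × 10^-23 / 1.037 × 10^-23 = 2.86.

2.86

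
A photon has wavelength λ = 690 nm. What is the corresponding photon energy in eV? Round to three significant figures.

In SI units: λ = 690 nm = 6.9e-7 m.
The photon relation is E = hc/λ, giving E = 2.879e-19 J.
Converting to eV: E = 1.797 eV ≈ 1.80 eV.

1.80 eV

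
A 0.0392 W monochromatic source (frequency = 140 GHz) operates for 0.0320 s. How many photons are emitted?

1.35·10^19 photons

Total energy: E_total = P·t = 0.0392 × 0.0320 = 0.001254 J.
Per-photon energy: E = 9.276·10^-23 J.
N = E_total / E_photon = 1.35·10^19.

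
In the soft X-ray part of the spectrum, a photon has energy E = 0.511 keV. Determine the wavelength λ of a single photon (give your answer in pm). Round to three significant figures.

2430 pm

Take h = 6.62607015e-34 J·s, c = 2.99792458e8 m/s, 1 eV = 1.602176634e-19 J.
First convert: E = 0.511 keV = 8.1871e-17 J.
Since λ = hc/E for a photon, λ = 2.426e-9 m.
Converting to pm: λ = 2426 pm ≈ 2430 pm.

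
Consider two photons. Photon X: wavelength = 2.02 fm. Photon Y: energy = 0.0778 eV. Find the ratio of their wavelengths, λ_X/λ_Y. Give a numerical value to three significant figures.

λ_X = 2.020·10^-15 m (from wavelength = 2.02 fm, via λ given directly).
λ_Y = 1.594·10^-5 m (from energy = 0.0778 eV, via λ = hc/E).
Ratio = 2.020·10^-15 / 1.594·10^-5 = 1.27·10^-10.

1.27·10^-10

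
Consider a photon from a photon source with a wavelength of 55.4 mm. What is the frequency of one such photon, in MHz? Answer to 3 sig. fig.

First convert: λ = 55.4 mm = 0.0554 m.
Apply f = c/λ: f = 5.411e9 Hz.
Converting to MHz: f = 5411 MHz ≈ 5410 MHz.

5410 MHz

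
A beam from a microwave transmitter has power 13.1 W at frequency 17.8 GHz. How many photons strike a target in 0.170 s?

1.89 × 10^23 photons

Total energy: E_total = P·t = 13.1 × 0.170 = 2.227 J.
Per-photon energy: E = 1.179 × 10^-23 J.
N = E_total / E_photon = 1.89 × 10^23.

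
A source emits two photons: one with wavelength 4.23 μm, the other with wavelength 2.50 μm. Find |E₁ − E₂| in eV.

Using E = hc/λ: E₁ = 4.696e-20 J, E₂ = 7.946e-20 J.
|ΔE| = |4.696e-20 − 7.946e-20| = 3.25e-20 J = 0.203 eV.

0.203 eV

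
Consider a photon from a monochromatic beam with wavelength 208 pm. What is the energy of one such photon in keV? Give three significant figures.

5.96 keV

Take h = 6.62607015e-34 J·s, c = 2.99792458e8 m/s, 1 eV = 1.602176634e-19 J.
Convert to SI: λ = 208 pm = 2.08e-10 m.
Apply E = hc/λ: E = 9.550e-16 J.
Converting to keV: E = 5.961 keV ≈ 5.96 keV.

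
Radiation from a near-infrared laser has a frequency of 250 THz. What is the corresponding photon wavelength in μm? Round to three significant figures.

Take c = 2.99792458e8 m/s.
In SI units: f = 250 THz = 2.5e14 Hz.
The photon relation is λ = c/f, giving λ = 1.199e-6 m.
Converting to μm: λ = 1.199 μm ≈ 1.20 μm.

1.20 μm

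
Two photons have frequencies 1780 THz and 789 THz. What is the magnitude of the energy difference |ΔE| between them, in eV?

Using E = hf: E₁ = 1.179e-18 J, E₂ = 5.228e-19 J.
|ΔE| = |1.179e-18 − 5.228e-19| = 6.57e-19 J = 4.10 eV.

4.10 eV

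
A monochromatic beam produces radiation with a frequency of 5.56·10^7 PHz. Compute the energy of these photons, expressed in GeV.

0.230 GeV

Convert to SI: f = 5.56·10^7 PHz = 5.56·10^22 Hz.
For a photon E = hf, so E = 3.684·10^-11 J.
Converting to GeV: E = 0.2299 GeV ≈ 0.230 GeV.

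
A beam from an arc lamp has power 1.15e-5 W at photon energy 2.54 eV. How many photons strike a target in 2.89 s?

8.17e13 photons

Total energy: E_total = P·t = 1.15e-5 × 2.89 = 3.324e-5 J.
Per-photon energy: E = 4.070e-19 J.
N = E_total / E_photon = 8.17e13.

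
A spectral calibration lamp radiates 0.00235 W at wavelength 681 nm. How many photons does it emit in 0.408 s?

3.29 × 10^15 photons

Total energy: E_total = P·t = 0.00235 × 0.408 = 9.588 × 10^-4 J.
Per-photon energy: E = 2.917 × 10^-19 J.
N = E_total / E_photon = 3.29 × 10^15.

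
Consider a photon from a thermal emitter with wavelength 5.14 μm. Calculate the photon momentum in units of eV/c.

0.241 eV/c

In SI units: λ = 5.14 μm = 5.14e-6 m.
Since p = h/λ for a photon, p = 1.289e-28 kg·m/s.
Converting to eV/c: p = 0.2412 eV/c ≈ 0.241 eV/c.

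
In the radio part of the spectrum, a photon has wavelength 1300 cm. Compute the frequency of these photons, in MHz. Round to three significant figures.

Take c = 2.99792458e8 m/s.
In SI units: λ = 1300 cm = 13 m.
For a photon f = c/λ, so f = 2.306e7 Hz.
Converting to MHz: f = 23.06 MHz ≈ 23.1 MHz.

23.1 MHz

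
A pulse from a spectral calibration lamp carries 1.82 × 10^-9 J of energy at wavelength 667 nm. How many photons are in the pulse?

6.11 × 10^9 photons

Per-photon energy: E = 2.978 × 10^-19 J (from wavelength = 667 nm).
N = E_total / E_photon = 1.82 × 10^-9 J / 2.978 × 10^-19 J = 6.11 × 10^9.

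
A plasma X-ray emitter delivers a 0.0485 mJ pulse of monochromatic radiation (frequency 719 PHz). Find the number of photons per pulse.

Per-photon energy: E = 4.764e-16 J (from frequency = 719 PHz).
N = E_total / E_photon = 4.85e-5 J / 4.764e-16 J = 1.02e11.

1.02e11 photons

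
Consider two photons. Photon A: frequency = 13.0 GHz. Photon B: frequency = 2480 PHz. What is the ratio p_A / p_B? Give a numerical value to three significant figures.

5.24 × 10^-9

p_A = 2.873 × 10^-32 kg·m/s (from frequency = 13.0 GHz, via p = hf/c).
p_B = 5.481 × 10^-24 kg·m/s (from frequency = 2480 PHz, via p = hf/c).
Ratio = 2.873 × 10^-32 / 5.481 × 10^-24 = 5.24 × 10^-9.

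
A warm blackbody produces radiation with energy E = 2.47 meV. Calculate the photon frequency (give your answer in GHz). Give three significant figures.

597 GHz

Use h = 6.62607015e-34 J·s, 1 eV = 1.602176634e-19 J.
In SI units: E = 2.47 meV = 3.9574e-22 J.
Since f = E/h for a photon, f = 5.972e11 Hz.
Converting to GHz: f = 597.2 GHz ≈ 597 GHz.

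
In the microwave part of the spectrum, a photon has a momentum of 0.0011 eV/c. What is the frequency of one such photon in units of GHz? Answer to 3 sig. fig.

266 GHz

First convert: p = 0.0011 eV/c = 5.8787·10^-31 kg·m/s.
Apply f = pc/h: f = 2.660·10^11 Hz.
Converting to GHz: f = 266.0 GHz ≈ 266 GHz.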